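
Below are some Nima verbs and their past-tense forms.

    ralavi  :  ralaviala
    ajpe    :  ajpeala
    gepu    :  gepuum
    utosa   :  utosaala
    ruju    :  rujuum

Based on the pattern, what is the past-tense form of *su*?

suum

The pattern is rounding harmony: -um when the last vowel of the stem is a rounded vowel (*gepu*, *ruju*); -ala when the last vowel of the stem is an unrounded vowel (*ralavi*, *ajpe*, *utosa*).
*su* — last vowel /u/ (a rounded vowel) → -um → *suum*.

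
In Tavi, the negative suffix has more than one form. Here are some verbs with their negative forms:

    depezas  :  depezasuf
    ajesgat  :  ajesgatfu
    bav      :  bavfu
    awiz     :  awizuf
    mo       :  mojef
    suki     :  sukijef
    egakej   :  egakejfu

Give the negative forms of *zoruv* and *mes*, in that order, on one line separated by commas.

The suffix is conditioned by the final sound: -uf when the stem ends in a sibilant (*depezas*, *awiz*); -fu when the stem ends in a non-sibilant consonant (*ajesgat*, *bav*, *egakej*); -jef when the stem ends in a vowel (*mo*, *suki*).
*zoruv*: final sound = /v/, a non-sibilant consonant → -fu → *zoruvfu*.
*mes* — final sound /s/ (a sibilant) → -uf → *mesuf*.

zoruvfu, mesuf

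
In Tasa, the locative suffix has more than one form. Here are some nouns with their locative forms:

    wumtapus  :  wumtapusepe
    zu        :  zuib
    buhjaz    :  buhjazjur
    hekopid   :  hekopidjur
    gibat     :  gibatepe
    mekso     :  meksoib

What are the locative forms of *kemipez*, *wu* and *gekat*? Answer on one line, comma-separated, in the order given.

kemipezjur, wuib, gekatepe

The suffix is conditioned by the final sound: -epe when the stem ends in a voiceless consonant (*wumtapus*, *gibat*); -jur when the stem ends in a voiced consonant (*buhjaz*, *hekopid*); -ib when the stem ends in a vowel (*zu*, *mekso*).
*kemipez* — final sound /z/ (a voiced consonant) → -jur → *kemipezjur*.
The final sound of *wu* is /u/, which is a vowel, so the suffix is -ib, giving *wuib*.
The final sound of *gekat* is /t/, which is a voiceless consonant, so the suffix is -epe, giving *gekatepe*.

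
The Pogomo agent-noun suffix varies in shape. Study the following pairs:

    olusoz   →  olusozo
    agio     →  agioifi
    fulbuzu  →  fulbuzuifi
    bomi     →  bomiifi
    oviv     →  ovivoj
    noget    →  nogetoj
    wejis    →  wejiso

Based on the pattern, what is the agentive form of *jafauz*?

The pattern is sibilance of the final sound: -o when the stem ends in a sibilant (*olusoz*, *wejis*); -oj when the stem ends in a non-sibilant consonant (*oviv*, *noget*); -ifi when the stem ends in a vowel (*agio*, *fulbuzu*, *bomi*).
*jafauz* — final sound /z/ (a sibilant) → -o → *jafauzo*.

jafauzo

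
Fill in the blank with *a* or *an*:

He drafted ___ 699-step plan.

The indefinite article is chosen by the initial *sound* of the following word, not its spelling.
The number *699* is spoken "six hundred …", beginning with /sɪks/ — a consonant sound.
So the article is *a*: He drafted a 699-step plan.

a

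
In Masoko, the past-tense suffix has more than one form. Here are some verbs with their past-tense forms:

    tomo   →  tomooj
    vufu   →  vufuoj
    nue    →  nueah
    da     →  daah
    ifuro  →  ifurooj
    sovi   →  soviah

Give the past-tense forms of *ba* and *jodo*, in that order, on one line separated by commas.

baah, jodooj

The alternation tracks the last vowel of the stem — -oj when the last vowel of the stem is a rounded vowel (*tomo*, *vufu*, *ifuro*); -ah when the last vowel of the stem is an unrounded vowel (*nue*, *da*, *sovi*).
Since the last vowel of *ba* is /a/ (an unrounded vowel), it takes -ah, giving *baah*.
Since the last vowel of *jodo* is /o/ (a rounded vowel), it takes -oj, giving *jodooj*.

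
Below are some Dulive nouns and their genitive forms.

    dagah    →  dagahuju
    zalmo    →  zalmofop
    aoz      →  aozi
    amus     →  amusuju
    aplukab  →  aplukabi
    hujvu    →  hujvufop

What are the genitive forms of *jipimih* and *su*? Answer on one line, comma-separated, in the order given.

jipimihuju, sufop

The suffix is conditioned by the final sound: -uju when the stem ends in a voiceless consonant (*dagah*, *amus*); -i when the stem ends in a voiced consonant (*aoz*, *aplukab*); -fop when the stem ends in a vowel (*zalmo*, *hujvu*).
The final sound of *jipimih* is /h/, which is a voiceless consonant, so the suffix is -uju, giving *jipimihuju*.
*su* — final sound /u/ (a vowel) → -fop → *sufop*.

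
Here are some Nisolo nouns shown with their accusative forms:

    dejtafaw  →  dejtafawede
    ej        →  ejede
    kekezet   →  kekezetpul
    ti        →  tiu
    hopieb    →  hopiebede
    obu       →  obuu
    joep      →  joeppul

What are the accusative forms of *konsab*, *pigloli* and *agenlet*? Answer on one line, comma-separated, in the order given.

The pattern is voicing of the final sound: -pul when the stem ends in a voiceless consonant (*kekezet*, *joep*); -ede when the stem ends in a voiced consonant (*dejtafaw*, *ej*, *hopieb*); -u when the stem ends in a vowel (*ti*, *obu*).
Since the final sound of *konsab* is /b/ (a voiced consonant), it takes -ede, giving *konsabede*.
Since the final sound of *pigloli* is /i/ (a vowel), it takes -u, giving *pigloliu*.
The final sound of *agenlet* is /t/, which is a voiceless consonant, so the suffix is -pul, giving *agenletpul*.

konsabede, pigloliu, agenletpul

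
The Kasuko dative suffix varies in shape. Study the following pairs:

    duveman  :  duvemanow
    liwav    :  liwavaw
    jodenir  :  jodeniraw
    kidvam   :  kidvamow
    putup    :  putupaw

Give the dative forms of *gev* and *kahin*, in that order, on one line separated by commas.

The pattern is nasality of the final consonant: -ow when the stem ends in a nasal (*duveman*, *kidvam*); -aw when the stem ends in a non-nasal consonant (*liwav*, *jodenir*, *putup*).
*gev*: final consonant = /v/, non-nasal → -aw → *gevaw*.
The final consonant of *kahin* is /n/, which is a nasal, so the suffix is -ow, giving *kahinow*.

gevaw, kahinow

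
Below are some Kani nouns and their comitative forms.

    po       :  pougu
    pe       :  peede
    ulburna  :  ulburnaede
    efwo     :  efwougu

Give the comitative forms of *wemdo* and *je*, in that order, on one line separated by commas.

wemdougu, jeede

The alternation tracks the last vowel of the stem — -ugu when the last vowel of the stem is a rounded vowel (*po*, *efwo*); -ede when the last vowel of the stem is an unrounded vowel (*pe*, *ulburna*).
Since the last vowel of *wemdo* is /o/ (a rounded vowel), it takes -ugu, giving *wemdougu*.
*je* — last vowel /e/ (an unrounded vowel) → -ede → *jeede*.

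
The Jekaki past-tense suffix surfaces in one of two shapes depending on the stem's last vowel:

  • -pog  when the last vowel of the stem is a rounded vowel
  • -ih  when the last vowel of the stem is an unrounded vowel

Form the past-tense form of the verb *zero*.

*zero*: last vowel = /o/, a rounded vowel → -pog → *zeropog*.

zeropog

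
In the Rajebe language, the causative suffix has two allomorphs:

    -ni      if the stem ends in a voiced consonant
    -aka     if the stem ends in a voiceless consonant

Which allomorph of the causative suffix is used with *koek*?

-aka

*koek* — final consonant /k/ (voiceless) → -aka.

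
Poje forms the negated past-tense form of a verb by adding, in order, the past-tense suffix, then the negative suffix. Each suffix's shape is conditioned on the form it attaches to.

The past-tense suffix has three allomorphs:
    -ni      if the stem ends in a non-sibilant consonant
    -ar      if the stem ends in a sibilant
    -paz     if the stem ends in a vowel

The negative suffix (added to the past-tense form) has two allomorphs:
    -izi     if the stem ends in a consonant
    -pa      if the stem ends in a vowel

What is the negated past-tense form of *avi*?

*avi*: final sound = /i/, a vowel → -paz → *avipaz*.
The past-tense form *avipaz*: final sound = /z/, a consonant → -izi → *avipazizi*.

avipazizi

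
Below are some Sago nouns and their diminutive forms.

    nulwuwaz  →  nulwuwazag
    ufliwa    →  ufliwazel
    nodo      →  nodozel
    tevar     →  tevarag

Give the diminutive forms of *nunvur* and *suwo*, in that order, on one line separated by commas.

Looking at the final sound of each stem: -ag when the stem ends in a consonant (*nulwuwaz*, *tevar*); -zel when the stem ends in a vowel (*ufliwa*, *nodo*).
The final sound of *nunvur* is /r/, which is a consonant, so the suffix is -ag, giving *nunvurag*.
*suwo*: final sound = /o/, a vowel → -zel → *suwozel*.

nunvurag, suwozel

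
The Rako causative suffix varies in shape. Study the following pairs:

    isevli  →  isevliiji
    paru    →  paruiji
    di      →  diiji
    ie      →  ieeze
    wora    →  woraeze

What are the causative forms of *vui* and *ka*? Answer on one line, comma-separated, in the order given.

vuiiji, kaeze

The alternation tracks the last vowel of the stem — -iji when the last vowel of the stem is a high vowel (*isevli*, *paru*, *di*); -eze when the last vowel of the stem is a non-high vowel (*ie*, *wora*).
Since the last vowel of *vui* is /i/ (a high vowel), it takes -iji, giving *vuiiji*.
The last vowel of *ka* is /a/, which is a non-high vowel, so the suffix is -eze, giving *kaeze*.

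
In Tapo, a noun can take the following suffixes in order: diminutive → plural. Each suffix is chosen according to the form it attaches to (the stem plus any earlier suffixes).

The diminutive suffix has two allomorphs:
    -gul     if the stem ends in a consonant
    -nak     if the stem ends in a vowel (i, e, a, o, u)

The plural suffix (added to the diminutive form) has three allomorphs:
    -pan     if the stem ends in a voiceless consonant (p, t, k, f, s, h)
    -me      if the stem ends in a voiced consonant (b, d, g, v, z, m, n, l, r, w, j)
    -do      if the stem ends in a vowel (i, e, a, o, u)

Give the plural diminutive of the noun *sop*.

sopgulme

The final sound of *sop* is /p/, which is a consonant, so the diminutive suffix is -gul, giving *sopgul*.
The diminutive form *sopgul*: final sound = /l/, a voiced consonant → -me → *sopgulme*.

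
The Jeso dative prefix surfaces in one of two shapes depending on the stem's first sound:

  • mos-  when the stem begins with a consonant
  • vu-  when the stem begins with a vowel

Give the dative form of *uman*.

The first sound of *uman* is /u/, which is a vowel, so the prefix is vu-, giving *vuuman*.

vuuman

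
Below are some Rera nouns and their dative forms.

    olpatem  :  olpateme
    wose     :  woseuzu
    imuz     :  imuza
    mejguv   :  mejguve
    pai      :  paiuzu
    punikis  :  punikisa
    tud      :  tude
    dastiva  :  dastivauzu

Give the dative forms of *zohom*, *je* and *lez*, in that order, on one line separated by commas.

Looking at the final sound of each stem: -a when the stem ends in a sibilant (*imuz*, *punikis*); -e when the stem ends in a non-sibilant consonant (*olpatem*, *mejguv*, *tud*); -uzu when the stem ends in a vowel (*wose*, *pai*, *dastiva*).
Since the final sound of *zohom* is /m/ (a non-sibilant consonant), it takes -e, giving *zohome*.
*je* — final sound /e/ (a vowel) → -uzu → *jeuzu*.
Since the final sound of *lez* is /z/ (a sibilant), it takes -a, giving *leza*.

zohome, jeuzu, leza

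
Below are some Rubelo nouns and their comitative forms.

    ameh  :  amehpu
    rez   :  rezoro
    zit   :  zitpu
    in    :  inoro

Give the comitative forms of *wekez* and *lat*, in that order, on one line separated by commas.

wekezoro, latpu

The alternation tracks the final consonant of the stem — -pu when the stem ends in a voiceless consonant (*ameh*, *zit*); -oro when the stem ends in a voiced consonant (*rez*, *in*).
*wekez*: final consonant = /z/, voiced → -oro → *wekezoro*.
The final consonant of *lat* is /t/, which is voiceless, so the suffix is -pu, giving *latpu*.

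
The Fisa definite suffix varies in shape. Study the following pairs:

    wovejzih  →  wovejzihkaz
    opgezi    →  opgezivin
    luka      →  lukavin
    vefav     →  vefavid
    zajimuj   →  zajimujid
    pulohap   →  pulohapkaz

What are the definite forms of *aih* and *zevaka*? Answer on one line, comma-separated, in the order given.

The alternation tracks the final sound of the stem — -kaz when the stem ends in a voiceless consonant (*wovejzih*, *pulohap*); -id when the stem ends in a voiced consonant (*vefav*, *zajimuj*); -vin when the stem ends in a vowel (*opgezi*, *luka*).
*aih*: final sound = /h/, a voiceless consonant → -kaz → *aihkaz*.
*zevaka* — final sound /a/ (a vowel) → -vin → *zevakavin*.

aihkaz, zevakavin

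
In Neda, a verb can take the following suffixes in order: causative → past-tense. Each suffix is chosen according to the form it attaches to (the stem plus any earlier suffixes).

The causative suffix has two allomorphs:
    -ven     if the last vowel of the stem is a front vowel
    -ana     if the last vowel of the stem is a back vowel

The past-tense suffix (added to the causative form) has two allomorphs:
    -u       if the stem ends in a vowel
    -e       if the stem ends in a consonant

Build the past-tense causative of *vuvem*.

vuvemvene

Since the last vowel of *vuvem* is /e/ (a front vowel), it takes -ven, giving *vuvemven*.
Since the final sound of the causative form *vuvemven* is /n/ (a consonant), it takes -e, giving *vuvemvene*.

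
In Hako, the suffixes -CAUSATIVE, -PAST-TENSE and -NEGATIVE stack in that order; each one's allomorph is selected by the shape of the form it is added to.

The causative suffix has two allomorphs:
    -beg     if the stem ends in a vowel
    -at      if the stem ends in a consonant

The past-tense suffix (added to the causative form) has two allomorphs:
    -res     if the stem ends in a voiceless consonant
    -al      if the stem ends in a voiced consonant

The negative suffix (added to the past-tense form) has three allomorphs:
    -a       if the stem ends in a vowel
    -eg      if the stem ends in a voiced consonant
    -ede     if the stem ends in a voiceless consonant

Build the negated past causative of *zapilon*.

Since the final sound of *zapilon* is /n/ (a consonant), it takes -at, giving *zapilonat*.
The final consonant of the causative form *zapilonat* is /t/, which is voiceless, so the past-tense suffix is -res, giving *zapilonatres*.
The past-tense form *zapilonatres*: final sound = /s/, a voiceless consonant → -ede → *zapilonatresede*.

zapilonatresede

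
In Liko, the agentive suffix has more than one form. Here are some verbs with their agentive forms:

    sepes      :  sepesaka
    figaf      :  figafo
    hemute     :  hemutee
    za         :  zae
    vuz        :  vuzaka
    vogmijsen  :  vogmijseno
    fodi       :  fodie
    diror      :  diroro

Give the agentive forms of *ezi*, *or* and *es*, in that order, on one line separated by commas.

ezie, oro, esaka

Looking at the final sound of each stem: -aka when the stem ends in a sibilant (*sepes*, *vuz*); -o when the stem ends in a non-sibilant consonant (*figaf*, *vogmijsen*, *diror*); -e when the stem ends in a vowel (*hemute*, *za*, *fodi*).
*ezi* — final sound /i/ (a vowel) → -e → *ezie*.
The final sound of *or* is /r/, which is a non-sibilant consonant, so the suffix is -o, giving *oro*.
The final sound of *es* is /s/, which is a sibilant, so the suffix is -aka, giving *esaka*.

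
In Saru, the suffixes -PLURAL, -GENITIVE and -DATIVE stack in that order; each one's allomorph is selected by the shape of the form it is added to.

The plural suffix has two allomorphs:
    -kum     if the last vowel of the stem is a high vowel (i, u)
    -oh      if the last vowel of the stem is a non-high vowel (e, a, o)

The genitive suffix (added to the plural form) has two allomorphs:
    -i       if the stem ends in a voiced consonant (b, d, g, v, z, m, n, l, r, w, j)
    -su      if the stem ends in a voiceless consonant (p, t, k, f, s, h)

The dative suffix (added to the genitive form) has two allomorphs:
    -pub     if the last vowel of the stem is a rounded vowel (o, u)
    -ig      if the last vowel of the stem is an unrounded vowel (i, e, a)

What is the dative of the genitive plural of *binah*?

binahohsupub

Since the last vowel of *binah* is /a/ (a non-high vowel), it takes -oh, giving *binahoh*.
The final consonant of the plural form *binahoh* is /h/, which is voiceless, so the genitive suffix is -su, giving *binahohsu*.
The genitive form *binahohsu*: last vowel = /u/, a rounded vowel → -pub → *binahohsupub*.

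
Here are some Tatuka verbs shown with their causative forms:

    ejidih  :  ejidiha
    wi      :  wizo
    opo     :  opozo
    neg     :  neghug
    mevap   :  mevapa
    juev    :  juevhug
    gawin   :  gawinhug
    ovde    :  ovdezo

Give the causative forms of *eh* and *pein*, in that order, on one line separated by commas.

eha, peinhug

The suffix is conditioned by the final sound: -a when the stem ends in a voiceless consonant (*ejidih*, *mevap*); -hug when the stem ends in a voiced consonant (*neg*, *juev*, *gawin*); -zo when the stem ends in a vowel (*wi*, *opo*, *ovde*).
The final sound of *eh* is /h/, which is a voiceless consonant, so the suffix is -a, giving *eha*.
*pein* — final sound /n/ (a voiced consonant) → -hug → *peinhug*.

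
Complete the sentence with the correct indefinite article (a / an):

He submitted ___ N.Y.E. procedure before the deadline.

an

The indefinite article is chosen by the initial *sound* of the following word, not its spelling.
The initialism *N.Y.E.* is read letter by letter; the first letter, N, is pronounced /ɛn/, which begins with a vowel sound.
So the article is *an*: He submitted an N.Y.E. procedure before the deadline.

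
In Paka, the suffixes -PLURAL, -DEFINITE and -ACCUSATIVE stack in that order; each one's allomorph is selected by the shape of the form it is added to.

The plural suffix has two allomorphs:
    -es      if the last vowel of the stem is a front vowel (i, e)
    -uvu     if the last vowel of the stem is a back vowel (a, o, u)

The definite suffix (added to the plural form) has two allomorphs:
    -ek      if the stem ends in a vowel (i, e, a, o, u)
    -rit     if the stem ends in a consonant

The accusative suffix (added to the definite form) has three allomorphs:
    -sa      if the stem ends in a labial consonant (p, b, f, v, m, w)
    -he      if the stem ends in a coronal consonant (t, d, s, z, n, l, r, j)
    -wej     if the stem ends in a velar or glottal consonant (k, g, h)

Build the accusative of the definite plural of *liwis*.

Since the last vowel of *liwis* is /i/ (a front vowel), it takes -es, giving *liwises*.
The plural form *liwises*: final sound = /s/, a consonant → -rit → *liwisesrit*.
The definite form *liwisesrit*: final consonant = /t/, coronal → -he → *liwisesrithe*.

liwisesrithe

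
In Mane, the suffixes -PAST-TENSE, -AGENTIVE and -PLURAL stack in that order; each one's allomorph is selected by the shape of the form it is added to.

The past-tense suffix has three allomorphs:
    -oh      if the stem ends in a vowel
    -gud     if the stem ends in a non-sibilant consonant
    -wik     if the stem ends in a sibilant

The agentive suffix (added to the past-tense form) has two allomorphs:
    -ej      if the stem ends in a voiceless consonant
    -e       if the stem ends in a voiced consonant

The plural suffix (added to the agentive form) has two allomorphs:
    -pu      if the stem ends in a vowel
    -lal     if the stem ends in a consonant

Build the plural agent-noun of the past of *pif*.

pifgudepu

Since the final sound of *pif* is /f/ (a non-sibilant consonant), it takes -gud, giving *pifgud*.
The past-tense form *pifgud*: final consonant = /d/, voiced → -e → *pifgude*.
The agentive form *pifgude* — final sound /e/ (a vowel) → -pu → *pifgudepu*.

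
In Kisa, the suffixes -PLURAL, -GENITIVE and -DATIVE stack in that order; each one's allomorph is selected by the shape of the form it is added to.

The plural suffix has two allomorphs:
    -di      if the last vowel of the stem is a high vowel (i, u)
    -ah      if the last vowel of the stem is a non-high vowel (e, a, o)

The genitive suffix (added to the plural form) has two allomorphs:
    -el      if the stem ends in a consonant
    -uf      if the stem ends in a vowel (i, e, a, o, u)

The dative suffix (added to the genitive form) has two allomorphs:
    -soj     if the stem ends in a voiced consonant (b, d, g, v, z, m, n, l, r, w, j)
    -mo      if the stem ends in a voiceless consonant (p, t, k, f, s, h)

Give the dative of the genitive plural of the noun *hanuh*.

hanuhdiufmo

*hanuh*: last vowel = /u/, a high vowel → -di → *hanuhdi*.
Since the final sound of the plural form *hanuhdi* is /i/ (a vowel), it takes -uf, giving *hanuhdiuf*.
The genitive form *hanuhdiuf*: final consonant = /f/, voiceless → -mo → *hanuhdiufmo*.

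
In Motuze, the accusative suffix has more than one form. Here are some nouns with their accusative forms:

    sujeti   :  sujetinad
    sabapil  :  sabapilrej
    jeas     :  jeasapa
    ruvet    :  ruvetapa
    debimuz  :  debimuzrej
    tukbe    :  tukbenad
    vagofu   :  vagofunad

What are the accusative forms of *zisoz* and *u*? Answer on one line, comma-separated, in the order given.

The pattern is voicing of the final sound: -apa when the stem ends in a voiceless consonant (*jeas*, *ruvet*); -rej when the stem ends in a voiced consonant (*sabapil*, *debimuz*); -nad when the stem ends in a vowel (*sujeti*, *tukbe*, *vagofu*).
The final sound of *zisoz* is /z/, which is a voiced consonant, so the suffix is -rej, giving *zisozrej*.
*u* — final sound /u/ (a vowel) → -nad → *unad*.

zisozrej, unad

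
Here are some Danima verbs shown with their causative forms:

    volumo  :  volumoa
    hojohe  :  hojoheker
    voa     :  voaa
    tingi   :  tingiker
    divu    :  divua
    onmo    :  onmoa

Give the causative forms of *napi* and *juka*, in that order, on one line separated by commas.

Looking at the last vowel of each stem: -ker when the last vowel of the stem is a front vowel (*hojohe*, *tingi*); -a when the last vowel of the stem is a back vowel (*volumo*, *voa*, *divu*, *onmo*).
*napi*: last vowel = /i/, a front vowel → -ker → *napiker*.
*juka*: last vowel = /a/, a back vowel → -a → *jukaa*.

napiker, jukaa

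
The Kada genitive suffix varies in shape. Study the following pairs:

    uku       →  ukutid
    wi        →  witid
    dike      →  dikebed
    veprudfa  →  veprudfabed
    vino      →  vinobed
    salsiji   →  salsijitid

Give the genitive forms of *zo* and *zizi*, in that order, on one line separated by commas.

The suffix is conditioned by the last vowel: -tid when the last vowel of the stem is a high vowel (*uku*, *wi*, *salsiji*); -bed when the last vowel of the stem is a non-high vowel (*dike*, *veprudfa*, *vino*).
*zo*: last vowel = /o/, a non-high vowel → -bed → *zobed*.
The last vowel of *zizi* is /i/, which is a high vowel, so the suffix is -tid, giving *zizitid*.

zobed, zizitid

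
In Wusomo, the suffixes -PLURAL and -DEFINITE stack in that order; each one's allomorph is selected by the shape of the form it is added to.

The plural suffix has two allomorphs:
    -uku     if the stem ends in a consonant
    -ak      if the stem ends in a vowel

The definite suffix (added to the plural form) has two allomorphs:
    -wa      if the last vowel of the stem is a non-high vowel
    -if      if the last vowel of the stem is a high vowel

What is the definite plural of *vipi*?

The final sound of *vipi* is /i/, which is a vowel, so the plural suffix is -ak, giving *vipiak*.
The last vowel of the plural form *vipiak* is /a/, which is a non-high vowel, so the definite suffix is -wa, giving *vipiakwa*.

vipiakwa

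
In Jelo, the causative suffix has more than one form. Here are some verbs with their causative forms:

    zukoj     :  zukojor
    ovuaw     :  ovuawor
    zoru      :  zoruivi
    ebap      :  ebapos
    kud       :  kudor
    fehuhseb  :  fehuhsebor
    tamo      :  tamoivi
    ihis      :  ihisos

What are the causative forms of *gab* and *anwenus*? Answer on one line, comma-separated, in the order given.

The pattern is voicing of the final sound: -os when the stem ends in a voiceless consonant (*ebap*, *ihis*); -or when the stem ends in a voiced consonant (*zukoj*, *ovuaw*, *kud*, *fehuhseb*); -ivi when the stem ends in a vowel (*zoru*, *tamo*).
*gab*: final sound = /b/, a voiced consonant → -or → *gabor*.
Since the final sound of *anwenus* is /s/ (a voiceless consonant), it takes -os, giving *anwenusos*.

gabor, anwenusos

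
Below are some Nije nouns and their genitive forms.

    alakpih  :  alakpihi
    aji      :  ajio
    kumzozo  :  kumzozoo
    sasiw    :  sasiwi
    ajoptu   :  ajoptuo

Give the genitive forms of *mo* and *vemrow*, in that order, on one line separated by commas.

moo, vemrowi

The pattern is consonant vs. vowel: -i when the stem ends in a consonant (*alakpih*, *sasiw*); -o when the stem ends in a vowel (*aji*, *kumzozo*, *ajoptu*).
*mo*: final sound = /o/, a vowel → -o → *moo*.
*vemrow*: final sound = /w/, a consonant → -i → *vemrowi*.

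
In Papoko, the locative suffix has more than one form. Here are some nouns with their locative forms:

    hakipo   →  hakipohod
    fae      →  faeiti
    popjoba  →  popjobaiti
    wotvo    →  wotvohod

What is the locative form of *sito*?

The alternation tracks the last vowel of the stem — -hod when the last vowel of the stem is a rounded vowel (*hakipo*, *wotvo*); -iti when the last vowel of the stem is an unrounded vowel (*fae*, *popjoba*).
*sito*: last vowel = /o/, a rounded vowel → -hod → *sitohod*.

sitohod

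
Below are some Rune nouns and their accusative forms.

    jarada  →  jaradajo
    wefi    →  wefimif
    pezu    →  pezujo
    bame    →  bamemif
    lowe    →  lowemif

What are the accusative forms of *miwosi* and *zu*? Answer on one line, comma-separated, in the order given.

The alternation tracks the last vowel of the stem — -mif when the last vowel of the stem is a front vowel (*wefi*, *bame*, *lowe*); -jo when the last vowel of the stem is a back vowel (*jarada*, *pezu*).
The last vowel of *miwosi* is /i/, which is a front vowel, so the suffix is -mif, giving *miwosimif*.
*zu*: last vowel = /u/, a back vowel → -jo → *zujo*.

miwosimif, zujo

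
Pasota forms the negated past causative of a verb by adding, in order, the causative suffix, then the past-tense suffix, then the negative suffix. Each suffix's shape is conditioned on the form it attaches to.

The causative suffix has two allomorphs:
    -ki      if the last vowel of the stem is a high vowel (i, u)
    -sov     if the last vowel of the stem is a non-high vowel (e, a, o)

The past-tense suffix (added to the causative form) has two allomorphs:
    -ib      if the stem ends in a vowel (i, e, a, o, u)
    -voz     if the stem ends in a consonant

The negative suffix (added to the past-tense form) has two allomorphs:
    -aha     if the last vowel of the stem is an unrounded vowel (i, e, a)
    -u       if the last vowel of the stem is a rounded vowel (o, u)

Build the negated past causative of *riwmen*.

The last vowel of *riwmen* is /e/, which is a non-high vowel, so the causative suffix is -sov, giving *riwmensov*.
The causative form *riwmensov* — final sound /v/ (a consonant) → -voz → *riwmensovvoz*.
The last vowel of the past-tense form *riwmensovvoz* is /o/, which is a rounded vowel, so the negative suffix is -u, giving *riwmensovvozu*.

riwmensovvozu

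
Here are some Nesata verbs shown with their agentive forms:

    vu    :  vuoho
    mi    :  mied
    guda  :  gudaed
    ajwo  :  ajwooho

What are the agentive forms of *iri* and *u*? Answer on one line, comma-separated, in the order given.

iried, uoho

The pattern is rounding harmony: -oho when the last vowel of the stem is a rounded vowel (*vu*, *ajwo*); -ed when the last vowel of the stem is an unrounded vowel (*mi*, *guda*).
Since the last vowel of *iri* is /i/ (an unrounded vowel), it takes -ed, giving *iried*.
The last vowel of *u* is /u/, which is a rounded vowel, so the suffix is -oho, giving *uoho*.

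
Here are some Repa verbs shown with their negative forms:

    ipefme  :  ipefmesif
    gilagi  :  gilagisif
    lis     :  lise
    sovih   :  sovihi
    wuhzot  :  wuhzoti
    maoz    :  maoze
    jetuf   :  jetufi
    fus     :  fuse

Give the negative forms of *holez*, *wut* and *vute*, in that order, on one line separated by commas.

holeze, wuti, vutesif

The alternation tracks the final sound of the stem — -e when the stem ends in a sibilant (*lis*, *maoz*, *fus*); -i when the stem ends in a non-sibilant consonant (*sovih*, *wuhzot*, *jetuf*); -sif when the stem ends in a vowel (*ipefme*, *gilagi*).
*holez*: final sound = /z/, a sibilant → -e → *holeze*.
Since the final sound of *wut* is /t/ (a non-sibilant consonant), it takes -i, giving *wuti*.
The final sound of *vute* is /e/, which is a vowel, so the suffix is -sif, giving *vutesif*.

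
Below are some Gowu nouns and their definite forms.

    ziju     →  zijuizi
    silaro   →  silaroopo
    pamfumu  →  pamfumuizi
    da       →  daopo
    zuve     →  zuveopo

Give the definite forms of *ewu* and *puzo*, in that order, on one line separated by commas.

ewuizi, puzoopo

The suffix is conditioned by the last vowel: -izi when the last vowel of the stem is a high vowel (*ziju*, *pamfumu*); -opo when the last vowel of the stem is a non-high vowel (*silaro*, *da*, *zuve*).
*ewu*: last vowel = /u/, a high vowel → -izi → *ewuizi*.
*puzo* — last vowel /o/ (a non-high vowel) → -opo → *puzoopo*.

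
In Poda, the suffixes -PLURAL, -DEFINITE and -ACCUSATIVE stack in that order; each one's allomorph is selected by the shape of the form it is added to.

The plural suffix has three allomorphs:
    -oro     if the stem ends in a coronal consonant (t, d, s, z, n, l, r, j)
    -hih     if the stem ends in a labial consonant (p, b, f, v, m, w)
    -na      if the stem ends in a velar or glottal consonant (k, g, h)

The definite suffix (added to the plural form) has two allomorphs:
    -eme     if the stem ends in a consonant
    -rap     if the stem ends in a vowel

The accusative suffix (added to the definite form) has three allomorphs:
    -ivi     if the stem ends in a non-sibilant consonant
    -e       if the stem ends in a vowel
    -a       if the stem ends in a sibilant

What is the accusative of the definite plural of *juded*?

*juded*: final consonant = /d/, coronal → -oro → *judedoro*.
Since the final sound of the plural form *judedoro* is /o/ (a vowel), it takes -rap, giving *judedororap*.
The final sound of the definite form *judedororap* is /p/, which is a non-sibilant consonant, so the accusative suffix is -ivi, giving *judedororapivi*.

judedororapivi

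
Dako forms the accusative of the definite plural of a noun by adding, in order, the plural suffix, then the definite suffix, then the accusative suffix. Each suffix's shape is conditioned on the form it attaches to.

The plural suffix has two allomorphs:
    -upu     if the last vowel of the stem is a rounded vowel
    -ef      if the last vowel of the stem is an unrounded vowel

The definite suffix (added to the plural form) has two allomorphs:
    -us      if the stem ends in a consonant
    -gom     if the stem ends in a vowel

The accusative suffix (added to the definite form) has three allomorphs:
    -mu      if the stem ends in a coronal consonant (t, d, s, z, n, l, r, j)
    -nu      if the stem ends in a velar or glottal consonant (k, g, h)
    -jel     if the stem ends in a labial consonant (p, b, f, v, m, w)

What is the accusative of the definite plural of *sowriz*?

sowrizefusmu

The last vowel of *sowriz* is /i/, which is an unrounded vowel, so the plural suffix is -ef, giving *sowrizef*.
The plural form *sowrizef* — final sound /f/ (a consonant) → -us → *sowrizefus*.
The definite form *sowrizefus* — final consonant /s/ (coronal) → -mu → *sowrizefusmu*.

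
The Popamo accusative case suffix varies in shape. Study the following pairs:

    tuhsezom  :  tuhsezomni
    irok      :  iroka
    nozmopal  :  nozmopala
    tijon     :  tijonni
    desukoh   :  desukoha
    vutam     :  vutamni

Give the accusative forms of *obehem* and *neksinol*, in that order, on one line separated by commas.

The pattern is nasality of the final consonant: -ni when the stem ends in a nasal (*tuhsezom*, *tijon*, *vutam*); -a when the stem ends in a non-nasal consonant (*irok*, *nozmopal*, *desukoh*).
The final consonant of *obehem* is /m/, which is a nasal, so the suffix is -ni, giving *obehemni*.
The final consonant of *neksinol* is /l/, which is non-nasal, so the suffix is -a, giving *neksinola*.

obehemni, neksinola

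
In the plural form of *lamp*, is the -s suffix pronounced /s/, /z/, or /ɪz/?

/s/

The stem *lamp* ends in a voiceless non-sibilant consonant.
The plural suffix surfaces as /ɪz/ after sibilants, /s/ after other voiceless consonants, and /z/ after other voiced sounds.
So the plural -s on *lamp* is pronounced /s/.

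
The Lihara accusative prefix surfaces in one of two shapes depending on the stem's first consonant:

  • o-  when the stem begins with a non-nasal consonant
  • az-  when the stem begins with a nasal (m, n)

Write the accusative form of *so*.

The first consonant of *so* is /s/, which is non-nasal, so the prefix is o-, giving *oso*.

oso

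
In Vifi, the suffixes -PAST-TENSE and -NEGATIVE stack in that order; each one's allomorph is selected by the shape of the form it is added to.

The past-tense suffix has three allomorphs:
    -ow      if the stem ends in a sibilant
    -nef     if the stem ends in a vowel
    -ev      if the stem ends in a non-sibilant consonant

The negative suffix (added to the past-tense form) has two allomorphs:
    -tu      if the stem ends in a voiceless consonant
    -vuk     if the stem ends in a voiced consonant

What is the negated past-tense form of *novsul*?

The final sound of *novsul* is /l/, which is a non-sibilant consonant, so the past-tense suffix is -ev, giving *novsulev*.
The final consonant of the past-tense form *novsulev* is /v/, which is voiced, so the negative suffix is -vuk, giving *novsulevvuk*.

novsulevvuk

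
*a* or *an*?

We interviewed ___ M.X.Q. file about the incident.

an

The indefinite article is chosen by the initial *sound* of the following word, not its spelling.
The initialism *M.X.Q.* is read letter by letter; the first letter, M, is pronounced /ɛm/, which begins with a vowel sound.
So the article is *an*: We interviewed an M.X.Q. file about the incident.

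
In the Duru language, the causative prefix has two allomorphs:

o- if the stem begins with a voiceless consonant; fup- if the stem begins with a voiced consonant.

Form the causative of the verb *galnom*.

fupgalnom

Since the first consonant of *galnom* is /g/ (voiced), it takes fup-, giving *fupgalnom*.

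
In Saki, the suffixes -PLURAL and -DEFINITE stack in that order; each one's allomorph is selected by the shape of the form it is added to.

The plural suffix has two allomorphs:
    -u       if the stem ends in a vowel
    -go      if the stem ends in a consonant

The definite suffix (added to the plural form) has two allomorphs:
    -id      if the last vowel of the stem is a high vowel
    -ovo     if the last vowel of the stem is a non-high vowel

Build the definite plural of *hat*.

*hat*: final sound = /t/, a consonant → -go → *hatgo*.
The last vowel of the plural form *hatgo* is /o/, which is a non-high vowel, so the definite suffix is -ovo, giving *hatgoovo*.

hatgoovo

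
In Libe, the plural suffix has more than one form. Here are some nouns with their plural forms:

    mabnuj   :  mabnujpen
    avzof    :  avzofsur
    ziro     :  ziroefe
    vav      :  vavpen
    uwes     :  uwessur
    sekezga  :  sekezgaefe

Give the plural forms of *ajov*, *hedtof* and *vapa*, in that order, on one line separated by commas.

The pattern is voicing of the final sound: -sur when the stem ends in a voiceless consonant (*avzof*, *uwes*); -pen when the stem ends in a voiced consonant (*mabnuj*, *vav*); -efe when the stem ends in a vowel (*ziro*, *sekezga*).
*ajov*: final sound = /v/, a voiced consonant → -pen → *ajovpen*.
The final sound of *hedtof* is /f/, which is a voiceless consonant, so the suffix is -sur, giving *hedtofsur*.
The final sound of *vapa* is /a/, which is a vowel, so the suffix is -efe, giving *vapaefe*.

ajovpen, hedtofsur, vapaefe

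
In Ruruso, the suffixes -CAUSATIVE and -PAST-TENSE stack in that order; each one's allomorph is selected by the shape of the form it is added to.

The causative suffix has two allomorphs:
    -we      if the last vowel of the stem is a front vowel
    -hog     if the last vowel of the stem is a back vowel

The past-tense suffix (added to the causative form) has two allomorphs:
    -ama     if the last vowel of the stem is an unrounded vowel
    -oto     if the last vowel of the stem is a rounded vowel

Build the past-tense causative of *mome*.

momeweama

*mome* — last vowel /e/ (a front vowel) → -we → *momewe*.
Since the last vowel of the causative form *momewe* is /e/ (an unrounded vowel), it takes -ama, giving *momeweama*.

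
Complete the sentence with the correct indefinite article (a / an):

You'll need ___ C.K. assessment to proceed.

a

The indefinite article is chosen by the initial *sound* of the following word, not its spelling.
The initialism *C.K.* is read letter by letter; the first letter, C, is pronounced /siː/, which begins with a consonant sound.
So the article is *a*: You'll need a C.K. assessment to proceed.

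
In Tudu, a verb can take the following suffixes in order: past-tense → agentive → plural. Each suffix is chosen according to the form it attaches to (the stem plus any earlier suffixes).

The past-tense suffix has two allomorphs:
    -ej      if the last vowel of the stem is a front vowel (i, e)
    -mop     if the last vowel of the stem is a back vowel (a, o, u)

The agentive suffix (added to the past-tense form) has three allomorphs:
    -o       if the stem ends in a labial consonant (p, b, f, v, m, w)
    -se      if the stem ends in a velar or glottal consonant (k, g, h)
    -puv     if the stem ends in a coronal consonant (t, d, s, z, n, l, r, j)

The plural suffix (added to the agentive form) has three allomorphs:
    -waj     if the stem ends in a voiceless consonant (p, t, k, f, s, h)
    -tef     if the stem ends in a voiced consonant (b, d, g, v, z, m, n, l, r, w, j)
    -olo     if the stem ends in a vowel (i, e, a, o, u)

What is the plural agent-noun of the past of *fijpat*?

The last vowel of *fijpat* is /a/, which is a back vowel, so the past-tense suffix is -mop, giving *fijpatmop*.
The past-tense form *fijpatmop* — final consonant /p/ (labial) → -o → *fijpatmopo*.
The agentive form *fijpatmopo* — final sound /o/ (a vowel) → -olo → *fijpatmopoolo*.

fijpatmopoolo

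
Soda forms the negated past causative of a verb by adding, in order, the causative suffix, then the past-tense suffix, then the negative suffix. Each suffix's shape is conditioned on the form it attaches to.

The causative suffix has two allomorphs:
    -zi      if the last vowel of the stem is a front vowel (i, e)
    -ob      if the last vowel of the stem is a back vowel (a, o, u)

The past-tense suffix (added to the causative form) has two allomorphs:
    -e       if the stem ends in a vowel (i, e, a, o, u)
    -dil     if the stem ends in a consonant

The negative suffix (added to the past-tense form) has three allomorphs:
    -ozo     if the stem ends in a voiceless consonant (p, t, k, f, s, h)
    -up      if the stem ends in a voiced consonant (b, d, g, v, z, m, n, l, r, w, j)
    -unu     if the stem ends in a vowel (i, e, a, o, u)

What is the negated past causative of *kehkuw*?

Since the last vowel of *kehkuw* is /u/ (a back vowel), it takes -ob, giving *kehkuwob*.
The causative form *kehkuwob*: final sound = /b/, a consonant → -dil → *kehkuwobdil*.
Since the final sound of the past-tense form *kehkuwobdil* is /l/ (a voiced consonant), it takes -up, giving *kehkuwobdilup*.

kehkuwobdilup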